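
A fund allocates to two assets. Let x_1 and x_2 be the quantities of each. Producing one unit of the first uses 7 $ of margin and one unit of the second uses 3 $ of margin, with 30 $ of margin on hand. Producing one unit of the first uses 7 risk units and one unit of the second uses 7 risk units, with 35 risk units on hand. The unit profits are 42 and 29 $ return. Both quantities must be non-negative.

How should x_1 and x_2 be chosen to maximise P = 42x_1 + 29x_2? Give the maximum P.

Feasible corners and P = 42x_1 + 29x_2:
  (0, 0) → P = 0
  (0, 5) → P = 145
  (30/7, 0) → P = 180
  (15/4, 5/4) → P = 775/4

The binding constraints are 7x_1 + 3x_2 = 30 and 7x_1 + 7x_2 = 35.
Solving simultaneously gives x_1 = 15/4, x_2 = 5/4.

x_1 = 15/4, x_2 = 5/4, maximum P = 775/4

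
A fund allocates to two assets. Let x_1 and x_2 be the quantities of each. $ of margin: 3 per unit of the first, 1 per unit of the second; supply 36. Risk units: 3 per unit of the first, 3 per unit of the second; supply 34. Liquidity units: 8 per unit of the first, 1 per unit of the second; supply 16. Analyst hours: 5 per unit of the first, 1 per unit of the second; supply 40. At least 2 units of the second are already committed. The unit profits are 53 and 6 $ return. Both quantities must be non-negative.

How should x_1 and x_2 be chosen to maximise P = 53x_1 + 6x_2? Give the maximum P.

x_1 = 7/4, x_2 = 2, maximum P = 419/4

Extreme points and P = 53x_1 + 6x_2:
  (0, 34/3) → P = 68
  (0, 2) → P = 12
  (2/3, 32/3) → P = 298/3
  (7/4, 2) → P = 419/4

At the optimal vertex, 8x_1 + x_2 = 16 and x_2 = 2.
Solving simultaneously gives x_1 = 7/4, x_2 = 2.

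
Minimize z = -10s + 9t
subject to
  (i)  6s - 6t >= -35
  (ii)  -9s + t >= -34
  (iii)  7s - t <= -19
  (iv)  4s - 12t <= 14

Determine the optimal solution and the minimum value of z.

Extreme points and z = -10s + 9t:
  (-79/36, 131/36) → z = 1969/36
  (-21/2, -14/3) → z = 63
  (-121/40, -87/40) → z = 427/40

The binding constraints are 7s - t = -19 and 4s - 12t = 14.
Solving simultaneously gives s = -121/40, t = -87/40.

s = -121/40, t = -87/40, minimum z = 427/40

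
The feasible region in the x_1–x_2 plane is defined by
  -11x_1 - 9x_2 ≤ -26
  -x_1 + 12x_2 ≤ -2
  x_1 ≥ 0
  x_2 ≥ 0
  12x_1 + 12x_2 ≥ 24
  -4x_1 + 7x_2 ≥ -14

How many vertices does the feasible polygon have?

Intersecting each pair of boundary lines and keeping only the points that satisfy every inequality leaves:
  (110/47, 4/141)
  (26/11, 0)
  (154/41, 6/41)
  (7/2, 0)

4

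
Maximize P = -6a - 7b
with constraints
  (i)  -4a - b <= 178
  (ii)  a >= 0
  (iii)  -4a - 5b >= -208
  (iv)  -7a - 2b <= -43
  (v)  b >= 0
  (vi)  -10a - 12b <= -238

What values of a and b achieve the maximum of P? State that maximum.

a = 5/8, b = 309/16, maximum P = -2223/16

Corner points and P = -6a - 7b:
  (0, 208/5) → P = -1456/5
  (0, 43/2) → P = -301/2
  (52, 0) → P = -312
  (5/8, 309/16) → P = -2223/16
  (119/5, 0) → P = -714/5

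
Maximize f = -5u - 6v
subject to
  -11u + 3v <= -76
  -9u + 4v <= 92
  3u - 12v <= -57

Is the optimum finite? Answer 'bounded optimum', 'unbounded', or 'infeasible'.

Vertices and f = -5u - 6v:
  (580/17, 1696/17) → f = -13076/17
  (361/41, 285/41) → f = -3515/41
The feasible region has finitely many vertices and no improving ray; the maximum is -3515/41 at (361/41, 285/41).

bounded optimum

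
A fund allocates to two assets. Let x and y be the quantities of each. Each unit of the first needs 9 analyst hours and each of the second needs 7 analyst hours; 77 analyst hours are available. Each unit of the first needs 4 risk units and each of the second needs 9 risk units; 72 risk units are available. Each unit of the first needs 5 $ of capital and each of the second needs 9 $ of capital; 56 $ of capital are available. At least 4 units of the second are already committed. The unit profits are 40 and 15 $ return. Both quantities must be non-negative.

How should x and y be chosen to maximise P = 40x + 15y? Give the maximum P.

Corner points and P = 40x + 15y:
  (0, 56/9) → P = 280/3
  (0, 4) → P = 60
  (4, 4) → P = 220

The binding constraints are 5x + 9y = 56 and y = 4.
Solving simultaneously gives x = 4, y = 4.

x = 4, y = 4, maximum P = 220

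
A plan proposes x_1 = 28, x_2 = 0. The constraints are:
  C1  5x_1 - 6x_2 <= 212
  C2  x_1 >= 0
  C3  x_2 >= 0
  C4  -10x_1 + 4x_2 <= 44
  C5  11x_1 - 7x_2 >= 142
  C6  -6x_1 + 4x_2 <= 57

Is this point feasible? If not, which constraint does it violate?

C1: 140 ≤ 212 ✓
C2: 28 ≥ 0 ✓
C3: 0 ≥ 0 ✓
C4: -280 ≤ 44 ✓
C5: 308 ≥ 142 ✓
C6: -168 ≤ 57 ✓

feasible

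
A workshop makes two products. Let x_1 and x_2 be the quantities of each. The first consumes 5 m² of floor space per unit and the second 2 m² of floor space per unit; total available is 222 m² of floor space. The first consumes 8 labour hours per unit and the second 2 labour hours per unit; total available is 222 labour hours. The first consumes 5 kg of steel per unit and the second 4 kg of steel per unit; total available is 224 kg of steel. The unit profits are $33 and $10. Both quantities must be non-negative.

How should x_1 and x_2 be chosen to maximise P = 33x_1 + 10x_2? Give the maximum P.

Vertices and P = 33x_1 + 10x_2:
  (0, 0) → P = 0
  (0, 56) → P = 560
  (111/4, 0) → P = 3663/4
  (20, 31) → P = 970

The optimum lies where 8x_1 + 2x_2 = 222 and 5x_1 + 4x_2 = 224.
Solving simultaneously gives x_1 = 20, x_2 = 31.

x_1 = 20, x_2 = 31, maximum P = 970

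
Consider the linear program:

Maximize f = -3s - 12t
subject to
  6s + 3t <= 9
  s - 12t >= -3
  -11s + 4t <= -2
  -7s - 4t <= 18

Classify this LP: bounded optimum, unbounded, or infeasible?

Extreme points and f = -3s - 12t:
  (33/25, 9/25) → f = -207/25
  (30, -57) → f = 594
  (9/32, 35/128) → f = -33/8
  (-8/9, -53/18) → f = 38
The feasible region has finitely many vertices and no improving ray; the maximum is 594 at (30, -57).

bounded optimum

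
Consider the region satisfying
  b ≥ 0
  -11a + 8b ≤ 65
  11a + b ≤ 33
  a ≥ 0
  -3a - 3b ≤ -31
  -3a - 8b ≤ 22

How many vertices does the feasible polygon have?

3

The feasible vertices (each the meet of two boundaries and inside every other half-plane) are:
  (199/99, 98/9)
  (53/57, 536/57)
  (34/15, 121/15)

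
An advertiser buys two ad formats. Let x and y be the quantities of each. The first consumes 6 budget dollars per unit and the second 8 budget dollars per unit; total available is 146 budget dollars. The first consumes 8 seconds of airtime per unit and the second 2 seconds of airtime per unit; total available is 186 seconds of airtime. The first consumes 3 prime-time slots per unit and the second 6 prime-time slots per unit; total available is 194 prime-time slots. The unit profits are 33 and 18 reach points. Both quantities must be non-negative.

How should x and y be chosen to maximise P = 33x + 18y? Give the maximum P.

x = 23, y = 1, maximum P = 777

Corner points and P = 33x + 18y:
  (0, 0) → P = 0
  (0, 73/4) → P = 657/2
  (93/4, 0) → P = 3069/4
  (23, 1) → P = 777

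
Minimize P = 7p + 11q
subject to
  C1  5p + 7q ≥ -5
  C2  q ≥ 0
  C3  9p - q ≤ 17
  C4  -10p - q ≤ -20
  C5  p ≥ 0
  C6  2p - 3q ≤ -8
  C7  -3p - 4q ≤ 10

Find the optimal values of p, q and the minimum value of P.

p = 13/8, q = 15/4, minimum P = 421/8

Extreme points and P = 7p + 11q:
  (59/25, 106/25) → P = 1579/25
  (0, 20) → P = 220
  (13/8, 15/4) → P = 421/8
The feasible region is unbounded (it extends along (0, 1), (1, 9)), but P strictly increases along every unbounded feasible direction, so there is no improving ray and the minimum is attained at a vertex.

The binding constraints are -10p - q = -20 and 2p - 3q = -8.
Solving simultaneously gives p = 13/8, q = 15/4.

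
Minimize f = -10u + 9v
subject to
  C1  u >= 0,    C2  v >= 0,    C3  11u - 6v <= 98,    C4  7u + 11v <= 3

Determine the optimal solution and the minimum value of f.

Feasible corners and f = -10u + 9v:
  (0, 0) → f = 0
  (0, 3/11) → f = 27/11
  (3/7, 0) → f = -30/7

u = 3/7, v = 0, minimum f = -30/7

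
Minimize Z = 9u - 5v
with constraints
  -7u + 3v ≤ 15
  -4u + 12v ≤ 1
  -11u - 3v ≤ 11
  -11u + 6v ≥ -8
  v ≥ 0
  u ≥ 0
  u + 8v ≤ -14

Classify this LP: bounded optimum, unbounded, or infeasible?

infeasible

The boundaries -4u + 12v = 1 and -11u + 6v = -8 meet at (17/18, 43/108), but that point violates u + 8v ≤ -14. Every candidate vertex is excluded by some other constraint, so the feasible region is empty.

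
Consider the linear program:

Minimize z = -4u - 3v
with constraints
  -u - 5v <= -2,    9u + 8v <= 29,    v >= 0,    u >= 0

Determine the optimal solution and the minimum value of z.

u = 29/9, v = 0, minimum z = -116/9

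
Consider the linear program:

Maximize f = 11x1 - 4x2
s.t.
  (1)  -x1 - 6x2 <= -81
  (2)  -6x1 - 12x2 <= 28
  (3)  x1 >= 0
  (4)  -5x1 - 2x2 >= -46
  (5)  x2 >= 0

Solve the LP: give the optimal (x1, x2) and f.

Corner points and f = 11x1 - 4x2:
  (0, 27/2) → f = -54
  (57/14, 359/28) → f = -13/2
  (0, 23) → f = -92

x1 = 57/14, x2 = 359/28, maximum f = -13/2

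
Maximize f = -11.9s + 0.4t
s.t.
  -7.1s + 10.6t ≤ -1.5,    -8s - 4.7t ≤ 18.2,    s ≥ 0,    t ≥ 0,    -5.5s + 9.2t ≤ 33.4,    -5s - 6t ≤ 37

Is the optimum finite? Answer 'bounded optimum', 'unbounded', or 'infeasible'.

bounded optimum

Corner points and f = -11.9s + 0.4t:
  (15/71, 0) → f = -357/142
  (18392/351, 24539/702) → f = -23773/39
The feasible region has finitely many vertices and no improving ray; the maximum is -357/142 at (15/71, 0).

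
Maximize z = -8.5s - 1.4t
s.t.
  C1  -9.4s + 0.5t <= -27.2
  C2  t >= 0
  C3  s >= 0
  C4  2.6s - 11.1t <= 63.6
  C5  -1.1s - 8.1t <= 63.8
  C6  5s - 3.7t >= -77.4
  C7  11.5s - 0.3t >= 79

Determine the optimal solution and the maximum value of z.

s = 158/23, t = 0, maximum z = -1343/23

Feasible corners and z = -8.5s - 1.4t:
  (318/13, 0) → z = -2703/13
  (158/23, 0) → z = -1343/23
  (31552/4105, 25702/821) → z = -448106/4105
The feasible region is unbounded (it extends along (111, 26), (37, 50)), but z strictly decreases along every unbounded feasible direction, so there is no improving ray and the maximum is attained at a vertex.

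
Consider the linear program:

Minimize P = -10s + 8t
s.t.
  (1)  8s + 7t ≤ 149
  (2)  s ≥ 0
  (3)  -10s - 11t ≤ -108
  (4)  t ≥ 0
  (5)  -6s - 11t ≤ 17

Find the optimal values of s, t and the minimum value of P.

s = 149/8, t = 0, minimum P = -745/4

At the optimal vertex, 8s + 7t = 149 and t = 0.
Solving simultaneously gives s = 149/8, t = 0.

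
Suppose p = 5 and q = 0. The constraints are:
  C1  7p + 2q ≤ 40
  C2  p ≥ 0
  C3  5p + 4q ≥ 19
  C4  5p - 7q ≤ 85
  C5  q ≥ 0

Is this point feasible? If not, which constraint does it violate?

C1: 35 ≤ 40 ✓
C2: 5 ≥ 0 ✓
C3: 25 ≥ 19 ✓
C4: 25 ≤ 85 ✓
C5: 0 ≥ 0 ✓

feasible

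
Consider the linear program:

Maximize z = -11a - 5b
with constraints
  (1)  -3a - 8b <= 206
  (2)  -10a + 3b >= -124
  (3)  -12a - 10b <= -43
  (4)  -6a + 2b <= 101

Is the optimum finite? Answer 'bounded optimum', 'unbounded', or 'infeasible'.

Corner points and z = -11a - 5b:
  (1369/136, -529/68) → z = -9769/136
  (551/2, 877) → z = -14831/2
  (-11, 35/2) → z = 67/2
The feasible region has finitely many vertices and no improving ray; the maximum is 67/2 at (-11, 35/2).

bounded optimum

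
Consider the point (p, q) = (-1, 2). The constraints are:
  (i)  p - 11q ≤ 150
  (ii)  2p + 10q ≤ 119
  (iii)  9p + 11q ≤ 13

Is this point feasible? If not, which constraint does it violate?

(i): -23 ≤ 150 ✓
(ii): 18 ≤ 119 ✓
(iii): 13 ≤ 13 ✓

feasible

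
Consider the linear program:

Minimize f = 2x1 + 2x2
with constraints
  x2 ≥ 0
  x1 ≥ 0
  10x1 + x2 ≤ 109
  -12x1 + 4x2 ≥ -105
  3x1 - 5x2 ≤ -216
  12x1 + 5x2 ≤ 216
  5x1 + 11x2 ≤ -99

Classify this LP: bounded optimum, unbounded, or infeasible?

infeasible

The boundaries x2 = 0 and 3x1 - 5x2 = -216 meet at (-72, 0), but that point violates x1 ≥ 0. Every candidate vertex is excluded by some other constraint, so the feasible region is empty.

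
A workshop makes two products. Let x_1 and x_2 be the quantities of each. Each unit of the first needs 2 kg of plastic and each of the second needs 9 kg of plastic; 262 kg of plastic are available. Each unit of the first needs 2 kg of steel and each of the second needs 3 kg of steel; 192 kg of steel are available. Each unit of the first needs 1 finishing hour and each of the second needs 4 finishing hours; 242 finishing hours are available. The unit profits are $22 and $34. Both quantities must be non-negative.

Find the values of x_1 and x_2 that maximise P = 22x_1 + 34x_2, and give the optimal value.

x_1 = 157/2, x_2 = 35/3, maximum P = 6371/3

At the optimal vertex, 2x_1 + 9x_2 = 262 and 2x_1 + 3x_2 = 192.
Solving simultaneously gives x_1 = 157/2, x_2 = 35/3.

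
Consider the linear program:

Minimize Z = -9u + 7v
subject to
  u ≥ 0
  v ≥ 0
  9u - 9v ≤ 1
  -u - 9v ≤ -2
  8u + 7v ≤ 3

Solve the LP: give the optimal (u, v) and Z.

u = 1/5, v = 1/5, minimum Z = -2/5

Feasible corners and Z = -9u + 7v:
  (0, 2/9) → Z = 14/9
  (0, 3/7) → Z = 3
  (1/5, 1/5) → Z = -2/5

The binding constraints are -u - 9v = -2 and 8u + 7v = 3.
Solving simultaneously gives u = 1/5, v = 1/5.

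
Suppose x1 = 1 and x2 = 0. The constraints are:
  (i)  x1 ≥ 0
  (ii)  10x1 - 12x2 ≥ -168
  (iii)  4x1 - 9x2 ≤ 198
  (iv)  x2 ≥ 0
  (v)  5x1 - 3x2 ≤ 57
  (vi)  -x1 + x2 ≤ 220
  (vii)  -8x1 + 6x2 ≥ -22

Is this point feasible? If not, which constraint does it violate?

feasible

(i): 1 ≥ 0 ✓
(ii): 10 ≥ -168 ✓
(iii): 4 ≤ 198 ✓
(iv): 0 ≥ 0 ✓
(v): 5 ≤ 57 ✓
(vi): -1 ≤ 220 ✓
(vii): -8 ≥ -22 ✓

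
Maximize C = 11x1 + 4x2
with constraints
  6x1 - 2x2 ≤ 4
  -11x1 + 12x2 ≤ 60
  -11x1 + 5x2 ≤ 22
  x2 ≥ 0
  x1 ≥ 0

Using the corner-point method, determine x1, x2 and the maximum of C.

x1 = 84/25, x2 = 202/25, maximum C = 1732/25

Vertices and C = 11x1 + 4x2:
  (84/25, 202/25) → C = 1732/25
  (2/3, 0) → C = 22/3
  (36/77, 38/7) → C = 188/7
  (0, 22/5) → C = 88/5
  (0, 0) → C = 0

At the optimal vertex, 6x1 - 2x2 = 4 and -11x1 + 12x2 = 60.
Solving simultaneously gives x1 = 84/25, x2 = 202/25.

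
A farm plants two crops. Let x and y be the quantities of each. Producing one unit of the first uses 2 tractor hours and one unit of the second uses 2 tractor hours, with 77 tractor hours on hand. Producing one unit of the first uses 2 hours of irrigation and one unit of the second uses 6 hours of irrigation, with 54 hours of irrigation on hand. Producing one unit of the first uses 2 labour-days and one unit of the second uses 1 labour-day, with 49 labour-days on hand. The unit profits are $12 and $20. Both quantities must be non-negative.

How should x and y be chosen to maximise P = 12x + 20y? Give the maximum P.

x = 24, y = 1, maximum P = 308

At the optimal vertex, 2x + 6y = 54 and 2x + y = 49.
Solving simultaneously gives x = 24, y = 1.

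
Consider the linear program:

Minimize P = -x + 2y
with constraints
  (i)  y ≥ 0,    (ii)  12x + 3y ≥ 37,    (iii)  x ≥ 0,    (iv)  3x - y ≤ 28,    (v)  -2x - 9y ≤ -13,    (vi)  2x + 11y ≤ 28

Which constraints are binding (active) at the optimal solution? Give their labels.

(i) and (iv)

Feasible corners and P = -x + 2y:
  (28/3, 0) → P = -28/3
  (13/2, 0) → P = -13/2
  (49/17, 41/51) → P = -65/51
  (323/126, 131/63) → P = 67/42
  (48/5, 4/5) → P = -8

The minimum is at (28/3, 0). Substituting into each constraint, equality holds for (i) and (iv); the remaining constraints have slack.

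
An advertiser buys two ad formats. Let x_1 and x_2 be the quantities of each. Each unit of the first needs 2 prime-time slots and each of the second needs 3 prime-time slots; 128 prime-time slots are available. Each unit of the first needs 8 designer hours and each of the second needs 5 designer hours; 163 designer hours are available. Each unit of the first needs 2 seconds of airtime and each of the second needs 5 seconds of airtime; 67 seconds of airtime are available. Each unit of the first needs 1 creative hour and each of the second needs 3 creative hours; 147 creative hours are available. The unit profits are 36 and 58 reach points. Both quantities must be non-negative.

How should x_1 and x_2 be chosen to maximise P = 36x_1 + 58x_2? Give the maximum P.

Vertices and P = 36x_1 + 58x_2:
  (0, 0) → P = 0
  (0, 67/5) → P = 3886/5
  (163/8, 0) → P = 1467/2
  (16, 7) → P = 982

The binding constraints are 8x_1 + 5x_2 = 163 and 2x_1 + 5x_2 = 67.
Solving simultaneously gives x_1 = 16, x_2 = 7.

x_1 = 16, x_2 = 7, maximum P = 982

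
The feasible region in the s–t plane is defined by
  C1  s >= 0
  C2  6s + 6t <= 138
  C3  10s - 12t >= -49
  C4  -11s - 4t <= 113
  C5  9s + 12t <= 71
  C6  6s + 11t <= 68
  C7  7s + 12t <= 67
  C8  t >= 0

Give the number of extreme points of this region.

5

The feasible vertices (each the meet of two boundaries and inside every other half-plane) are:
  (0, 49/12)
  (0, 0)
  (18/17, 1013/204)
  (2, 53/12)
  (71/9, 0)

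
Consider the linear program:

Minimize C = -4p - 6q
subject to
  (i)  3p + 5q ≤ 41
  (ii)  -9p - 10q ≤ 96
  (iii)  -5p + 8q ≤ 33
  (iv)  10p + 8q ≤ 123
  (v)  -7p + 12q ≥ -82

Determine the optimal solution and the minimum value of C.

p = 287/26, q = 41/26, minimum C = -697/13

Vertices and C = -4p - 6q:
  (163/49, 304/49) → C = -2476/49
  (287/26, 41/26) → C = -697/13
  (-9, -3/2) → C = 45
  (-166/89, -705/89) → C = 4894/89
  (533/44, 41/176) → C = -4387/88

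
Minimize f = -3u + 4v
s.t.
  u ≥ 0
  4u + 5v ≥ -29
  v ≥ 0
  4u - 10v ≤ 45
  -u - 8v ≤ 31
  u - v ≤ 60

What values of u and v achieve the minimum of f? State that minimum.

u = 185/2, v = 65/2, minimum f = -295/2

Feasible corners and f = -3u + 4v:
  (0, 0) → f = 0
  (45/4, 0) → f = -135/4
  (185/2, 65/2) → f = -295/2
The feasible region is unbounded (it extends along (0, 1), (1, 1)), but f strictly increases along every unbounded feasible direction, so there is no improving ray and the minimum is attained at a vertex.

The binding constraints are 4u - 10v = 45 and u - v = 60.
Solving simultaneously gives u = 185/2, v = 65/2.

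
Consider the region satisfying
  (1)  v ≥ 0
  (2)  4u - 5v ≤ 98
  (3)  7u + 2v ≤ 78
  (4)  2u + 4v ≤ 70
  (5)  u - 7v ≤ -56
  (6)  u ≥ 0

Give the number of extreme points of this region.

4

Pairwise boundary intersections that survive every other constraint:
  (43/6, 167/12)
  (434/51, 470/51)
  (0, 35/2)
  (0, 8)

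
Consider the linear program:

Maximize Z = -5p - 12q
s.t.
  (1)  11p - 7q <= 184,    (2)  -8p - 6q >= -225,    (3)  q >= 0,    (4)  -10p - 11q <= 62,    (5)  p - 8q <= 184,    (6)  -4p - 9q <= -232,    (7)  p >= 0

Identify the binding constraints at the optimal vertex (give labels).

(2) and (6)

Extreme points and Z = -5p - 12q:
  (211/16, 239/12) → Z = -4879/16
  (0, 75/2) → Z = -450
  (0, 232/9) → Z = -928/3

The maximum is at (211/16, 239/12). Substituting into each constraint, equality holds for (2) and (6); the remaining constraints have slack.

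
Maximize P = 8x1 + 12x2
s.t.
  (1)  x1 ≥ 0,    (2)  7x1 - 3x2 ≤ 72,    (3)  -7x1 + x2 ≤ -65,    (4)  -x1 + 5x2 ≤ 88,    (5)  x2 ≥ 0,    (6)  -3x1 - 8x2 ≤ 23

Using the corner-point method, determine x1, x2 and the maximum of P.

x1 = 39/2, x2 = 43/2, maximum P = 414

Corner points and P = 8x1 + 12x2:
  (39/2, 43/2) → P = 414
  (72/7, 0) → P = 576/7
  (413/34, 681/34) → P = 5738/17
  (65/7, 0) → P = 520/7

The binding constraints are 7x1 - 3x2 = 72 and -x1 + 5x2 = 88.
Solving simultaneously gives x1 = 39/2, x2 = 43/2.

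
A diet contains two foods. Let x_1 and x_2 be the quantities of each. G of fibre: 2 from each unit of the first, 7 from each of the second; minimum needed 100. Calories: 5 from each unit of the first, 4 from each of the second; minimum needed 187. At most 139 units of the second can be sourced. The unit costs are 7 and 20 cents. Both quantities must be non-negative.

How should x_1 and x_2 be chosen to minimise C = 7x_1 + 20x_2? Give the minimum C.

x_1 = 101/3, x_2 = 14/3, minimum C = 329

Extreme points and C = 7x_1 + 20x_2:
  (0, 187/4) → C = 935
  (0, 139) → C = 2780
  (50, 0) → C = 350
  (101/3, 14/3) → C = 329
The feasible region is unbounded (it extends along (1, 0)), but C strictly increases along every unbounded feasible direction, so there is no improving ray and the minimum is attained at a vertex.

At the optimal vertex, 2x_1 + 7x_2 = 100 and 5x_1 + 4x_2 = 187.
Solving simultaneously gives x_1 = 101/3, x_2 = 14/3.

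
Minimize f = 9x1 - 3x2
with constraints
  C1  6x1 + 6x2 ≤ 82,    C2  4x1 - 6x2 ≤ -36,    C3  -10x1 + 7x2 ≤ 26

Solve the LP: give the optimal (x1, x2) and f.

Vertices and f = 9x1 - 3x2:
  (23/5, 136/15) → f = 71/5
  (209/51, 488/51) → f = 139/17
  (3, 8) → f = 3

x1 = 3, x2 = 8, minimum f = 3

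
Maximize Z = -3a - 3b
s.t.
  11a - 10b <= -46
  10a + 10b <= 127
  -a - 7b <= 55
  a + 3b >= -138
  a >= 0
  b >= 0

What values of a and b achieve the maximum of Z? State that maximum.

Extreme points and Z = -3a - 3b:
  (27/7, 619/70) → Z = -381/10
  (0, 23/5) → Z = -69/5
  (0, 127/10) → Z = -381/10

The optimum lies where 11a - 10b = -46 and a = 0.
Solving simultaneously gives a = 0, b = 23/5.

a = 0, b = 23/5, maximum Z = -69/5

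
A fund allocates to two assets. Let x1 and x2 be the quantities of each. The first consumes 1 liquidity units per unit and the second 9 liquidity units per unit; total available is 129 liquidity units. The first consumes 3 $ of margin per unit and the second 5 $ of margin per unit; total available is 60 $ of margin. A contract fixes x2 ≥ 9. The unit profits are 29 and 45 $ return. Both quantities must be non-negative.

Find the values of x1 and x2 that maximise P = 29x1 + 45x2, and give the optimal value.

x1 = 5, x2 = 9, maximum P = 550

Vertices and P = 29x1 + 45x2:
  (0, 12) → P = 540
  (0, 9) → P = 405
  (5, 9) → P = 550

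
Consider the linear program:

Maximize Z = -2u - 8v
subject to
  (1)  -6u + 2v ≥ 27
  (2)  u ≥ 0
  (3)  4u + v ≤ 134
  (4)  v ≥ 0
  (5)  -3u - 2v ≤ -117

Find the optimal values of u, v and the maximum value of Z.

u = 10, v = 87/2, maximum Z = -368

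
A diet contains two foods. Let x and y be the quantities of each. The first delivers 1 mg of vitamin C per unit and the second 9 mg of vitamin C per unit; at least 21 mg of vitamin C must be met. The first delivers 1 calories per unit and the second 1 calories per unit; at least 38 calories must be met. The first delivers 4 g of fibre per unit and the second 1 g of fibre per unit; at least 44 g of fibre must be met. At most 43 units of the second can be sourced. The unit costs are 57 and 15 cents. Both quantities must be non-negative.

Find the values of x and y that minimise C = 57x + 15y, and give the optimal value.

Extreme points and C = 57x + 15y:
  (38, 0) → C = 2166
  (2, 36) → C = 654
  (1/4, 43) → C = 2637/4
The feasible region is unbounded (it extends along (1, 0)), but C strictly increases along every unbounded feasible direction, so there is no improving ray and the minimum is attained at a vertex.

The binding constraints are x + y = 38 and 4x + y = 44.
Solving simultaneously gives x = 2, y = 36.

x = 2, y = 36, minimum C = 654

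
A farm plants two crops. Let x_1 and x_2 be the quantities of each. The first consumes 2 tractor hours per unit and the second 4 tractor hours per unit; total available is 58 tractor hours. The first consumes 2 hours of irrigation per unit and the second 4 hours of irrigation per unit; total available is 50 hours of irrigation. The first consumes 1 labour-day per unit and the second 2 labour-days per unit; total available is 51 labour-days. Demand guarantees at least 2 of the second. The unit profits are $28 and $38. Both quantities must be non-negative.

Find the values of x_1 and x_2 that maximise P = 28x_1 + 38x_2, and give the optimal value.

Feasible corners and P = 28x_1 + 38x_2:
  (0, 25/2) → P = 475
  (0, 2) → P = 76
  (21, 2) → P = 664

The binding constraints are 2x_1 + 4x_2 = 50 and x_2 = 2.
Solving simultaneously gives x_1 = 21, x_2 = 2.

x_1 = 21, x_2 = 2, maximum P = 664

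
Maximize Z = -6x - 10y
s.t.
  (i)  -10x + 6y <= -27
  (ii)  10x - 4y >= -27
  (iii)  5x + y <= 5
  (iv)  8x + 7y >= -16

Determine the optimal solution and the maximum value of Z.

Vertices and Z = -6x - 10y:
  (57/40, -17/8) → Z = 127/10
  (93/118, -188/59) → Z = 1601/59
  (17/9, -40/9) → Z = 298/9

x = 17/9, y = -40/9, maximum Z = 298/9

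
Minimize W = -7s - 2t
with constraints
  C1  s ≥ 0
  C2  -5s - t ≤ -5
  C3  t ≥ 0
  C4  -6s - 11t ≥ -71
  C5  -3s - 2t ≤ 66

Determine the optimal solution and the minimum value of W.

Corner points and W = -7s - 2t:
  (0, 5) → W = -10
  (0, 71/11) → W = -142/11
  (1, 0) → W = -7
  (71/6, 0) → W = -497/6

s = 71/6, t = 0, minimum W = -497/6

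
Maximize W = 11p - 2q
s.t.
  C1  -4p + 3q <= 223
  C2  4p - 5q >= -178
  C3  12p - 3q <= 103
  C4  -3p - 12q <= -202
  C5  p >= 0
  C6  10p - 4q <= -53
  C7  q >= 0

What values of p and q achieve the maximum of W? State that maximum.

p = 447/34, q = 784/17, maximum W = 1781/34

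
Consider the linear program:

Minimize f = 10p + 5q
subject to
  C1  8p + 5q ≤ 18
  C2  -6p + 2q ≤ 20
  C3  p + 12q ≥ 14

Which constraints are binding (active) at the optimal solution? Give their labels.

Feasible corners and f = 10p + 5q:
  (-32/23, 134/23) → f = 350/23
  (146/91, 94/91) → f = 1930/91
  (-106/37, 52/37) → f = -800/37

The minimum is at (-106/37, 52/37). Substituting into each constraint, equality holds for C2 and C3; the remaining constraints have slack.

C2 and C3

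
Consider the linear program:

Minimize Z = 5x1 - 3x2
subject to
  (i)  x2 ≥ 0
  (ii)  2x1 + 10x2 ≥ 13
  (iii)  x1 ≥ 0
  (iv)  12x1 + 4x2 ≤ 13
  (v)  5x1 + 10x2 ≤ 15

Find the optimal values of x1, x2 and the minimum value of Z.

Corner points and Z = 5x1 - 3x2:
  (0, 13/10) → Z = -39/10
  (2/3, 7/6) → Z = -1/6
  (0, 3/2) → Z = -9/2

x1 = 0, x2 = 3/2, minimum Z = -9/2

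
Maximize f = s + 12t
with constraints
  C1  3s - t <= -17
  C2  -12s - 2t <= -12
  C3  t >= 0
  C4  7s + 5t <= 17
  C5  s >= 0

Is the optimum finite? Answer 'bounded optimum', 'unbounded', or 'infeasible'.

infeasible

The boundaries 3s - t = -17 and s = 0 meet at (0, 17), but that point violates 7s + 5t ≤ 17. Every candidate vertex is excluded by some other constraint, so the feasible region is empty.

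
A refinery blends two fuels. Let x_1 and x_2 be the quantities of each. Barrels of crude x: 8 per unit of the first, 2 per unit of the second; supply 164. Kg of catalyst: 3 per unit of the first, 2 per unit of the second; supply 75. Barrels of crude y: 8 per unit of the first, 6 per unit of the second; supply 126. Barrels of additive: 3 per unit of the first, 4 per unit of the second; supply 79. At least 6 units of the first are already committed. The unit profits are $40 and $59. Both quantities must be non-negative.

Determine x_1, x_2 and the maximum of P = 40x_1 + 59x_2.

x_1 = 6, x_2 = 13, maximum P = 1007

Extreme points and P = 40x_1 + 59x_2:
  (63/4, 0) → P = 630
  (6, 0) → P = 240
  (6, 13) → P = 1007

At the optimal vertex, 8x_1 + 6x_2 = 126 and x_1 = 6.
Solving simultaneously gives x_1 = 6, x_2 = 13.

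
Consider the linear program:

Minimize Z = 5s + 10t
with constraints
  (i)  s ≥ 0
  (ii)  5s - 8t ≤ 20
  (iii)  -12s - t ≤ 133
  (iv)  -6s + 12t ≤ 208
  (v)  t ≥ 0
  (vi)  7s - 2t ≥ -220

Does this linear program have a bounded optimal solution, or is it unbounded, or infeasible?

bounded optimum

Extreme points and Z = 5s + 10t:
  (0, 52/3) → Z = 520/3
  (0, 0) → Z = 0
  (476/3, 290/3) → Z = 1760
  (4, 0) → Z = 20
The feasible region has finitely many vertices and no improving ray; the minimum is 0 at (0, 0).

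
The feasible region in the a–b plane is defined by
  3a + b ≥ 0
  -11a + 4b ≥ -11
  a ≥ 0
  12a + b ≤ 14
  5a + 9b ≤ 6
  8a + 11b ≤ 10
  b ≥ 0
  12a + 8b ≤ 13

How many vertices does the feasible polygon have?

Of the 28 pairwise boundary intersections, those satisfying every inequality are:
  (0, 0)
  (1, 0)
  (35/34, 11/136)
  (0, 2/3)
  (69/68, 7/68)

5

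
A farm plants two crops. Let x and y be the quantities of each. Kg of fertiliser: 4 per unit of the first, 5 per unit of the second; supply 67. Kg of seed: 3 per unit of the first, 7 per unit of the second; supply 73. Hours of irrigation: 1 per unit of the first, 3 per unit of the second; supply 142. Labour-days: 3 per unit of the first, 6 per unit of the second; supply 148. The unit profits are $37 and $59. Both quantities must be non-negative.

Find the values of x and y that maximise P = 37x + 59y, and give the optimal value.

Extreme points and P = 37x + 59y:
  (0, 0) → P = 0
  (0, 73/7) → P = 4307/7
  (67/4, 0) → P = 2479/4
  (8, 7) → P = 709

The binding constraints are 4x + 5y = 67 and 3x + 7y = 73.
Solving simultaneously gives x = 8, y = 7.

x = 8, y = 7, maximum P = 709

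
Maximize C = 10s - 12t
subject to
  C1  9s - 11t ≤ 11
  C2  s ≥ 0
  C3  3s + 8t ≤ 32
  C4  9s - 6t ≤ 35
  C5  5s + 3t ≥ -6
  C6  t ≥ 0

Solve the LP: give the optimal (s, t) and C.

s = 88/21, t = 17/7, maximum C = 268/21

Feasible corners and C = 10s - 12t:
  (88/21, 17/7) → C = 268/21
  (11/9, 0) → C = 110/9
  (0, 4) → C = -48
  (0, 0) → C = 0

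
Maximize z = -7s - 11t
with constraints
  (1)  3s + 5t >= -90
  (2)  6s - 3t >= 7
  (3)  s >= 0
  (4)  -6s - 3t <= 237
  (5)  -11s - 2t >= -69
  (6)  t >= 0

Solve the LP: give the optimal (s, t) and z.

s = 7/6, t = 0, maximum z = -49/6

Corner points and z = -7s - 11t:
  (221/45, 337/45) → z = -5254/45
  (7/6, 0) → z = -49/6
  (69/11, 0) → z = -483/11

At the optimal vertex, 6s - 3t = 7 and t = 0.
Solving simultaneously gives s = 7/6, t = 0.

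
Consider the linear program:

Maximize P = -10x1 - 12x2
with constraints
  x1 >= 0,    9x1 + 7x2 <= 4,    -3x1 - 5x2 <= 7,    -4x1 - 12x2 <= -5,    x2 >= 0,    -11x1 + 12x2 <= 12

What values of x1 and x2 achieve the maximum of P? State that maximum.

x1 = 0, x2 = 5/12, maximum P = -5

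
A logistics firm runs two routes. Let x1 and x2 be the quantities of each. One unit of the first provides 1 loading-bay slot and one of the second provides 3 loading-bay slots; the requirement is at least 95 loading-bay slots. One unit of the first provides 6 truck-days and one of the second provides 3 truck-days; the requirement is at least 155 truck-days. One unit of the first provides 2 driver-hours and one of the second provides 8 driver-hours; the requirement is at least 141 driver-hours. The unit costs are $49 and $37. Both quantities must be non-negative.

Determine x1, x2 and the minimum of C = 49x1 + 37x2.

x1 = 12, x2 = 83/3, minimum C = 4835/3

Corner points and C = 49x1 + 37x2:
  (0, 155/3) → C = 5735/3
  (95, 0) → C = 4655
  (12, 83/3) → C = 4835/3
The feasible region is unbounded (it extends along (0, 1), (1, 0)), but C strictly increases along every unbounded feasible direction, so there is no improving ray and the minimum is attained at a vertex.

At the optimal vertex, x1 + 3x2 = 95 and 6x1 + 3x2 = 155.
Solving simultaneously gives x1 = 12, x2 = 83/3.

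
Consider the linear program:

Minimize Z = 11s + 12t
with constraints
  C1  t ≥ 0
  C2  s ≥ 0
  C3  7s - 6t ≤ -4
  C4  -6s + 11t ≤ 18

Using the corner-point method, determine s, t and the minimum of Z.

s = 0, t = 2/3, minimum Z = 8

Feasible corners and Z = 11s + 12t:
  (0, 2/3) → Z = 8
  (0, 18/11) → Z = 216/11
  (64/41, 102/41) → Z = 1928/41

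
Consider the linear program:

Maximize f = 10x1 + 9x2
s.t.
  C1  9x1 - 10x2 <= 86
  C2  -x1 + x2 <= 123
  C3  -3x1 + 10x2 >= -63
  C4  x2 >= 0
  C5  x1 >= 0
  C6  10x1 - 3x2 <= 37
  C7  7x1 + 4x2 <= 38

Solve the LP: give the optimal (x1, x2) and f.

x1 = 0, x2 = 19/2, maximum f = 171/2

Feasible corners and f = 10x1 + 9x2:
  (0, 0) → f = 0
  (37/10, 0) → f = 37
  (0, 19/2) → f = 171/2
  (262/61, 121/61) → f = 3709/61

The binding constraints are x1 = 0 and 7x1 + 4x2 = 38.
Solving simultaneously gives x1 = 0, x2 = 19/2.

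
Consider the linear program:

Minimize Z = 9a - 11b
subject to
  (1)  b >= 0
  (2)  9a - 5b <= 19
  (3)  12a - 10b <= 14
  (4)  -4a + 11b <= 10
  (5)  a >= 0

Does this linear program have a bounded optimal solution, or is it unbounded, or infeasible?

bounded optimum

Vertices and Z = 9a - 11b:
  (7/6, 0) → Z = 21/2
  (0, 0) → Z = 0
  (127/46, 44/23) → Z = 175/46
  (0, 10/11) → Z = -10
The feasible region has finitely many vertices and no improving ray; the minimum is -10 at (0, 10/11).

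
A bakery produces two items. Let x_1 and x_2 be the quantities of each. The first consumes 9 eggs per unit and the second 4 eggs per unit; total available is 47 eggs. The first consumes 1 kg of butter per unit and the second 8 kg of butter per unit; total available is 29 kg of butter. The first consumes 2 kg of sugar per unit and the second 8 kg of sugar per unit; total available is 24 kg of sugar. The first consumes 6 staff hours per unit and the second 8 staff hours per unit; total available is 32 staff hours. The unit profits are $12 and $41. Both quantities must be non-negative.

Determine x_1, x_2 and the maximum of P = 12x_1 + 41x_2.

Extreme points and P = 12x_1 + 41x_2:
  (0, 0) → P = 0
  (0, 3) → P = 123
  (47/9, 0) → P = 188/3
  (31/6, 1/8) → P = 537/8
  (2, 5/2) → P = 253/2

At the optimal vertex, 2x_1 + 8x_2 = 24 and 6x_1 + 8x_2 = 32.
Solving simultaneously gives x_1 = 2, x_2 = 5/2.

x_1 = 2, x_2 = 5/2, maximum P = 253/2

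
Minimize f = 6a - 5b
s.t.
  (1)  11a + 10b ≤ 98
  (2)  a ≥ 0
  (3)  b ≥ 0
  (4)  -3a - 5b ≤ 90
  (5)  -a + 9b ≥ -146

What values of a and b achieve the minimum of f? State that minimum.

a = 0, b = 49/5, minimum f = -49

Vertices and f = 6a - 5b:
  (0, 49/5) → f = -49
  (98/11, 0) → f = 588/11
  (0, 0) → f = 0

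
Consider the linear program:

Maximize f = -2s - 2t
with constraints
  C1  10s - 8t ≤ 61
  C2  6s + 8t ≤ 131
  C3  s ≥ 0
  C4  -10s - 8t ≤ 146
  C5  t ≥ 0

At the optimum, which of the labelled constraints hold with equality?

C3 and C5

Feasible corners and f = -2s - 2t:
  (12, 59/8) → f = -155/4
  (61/10, 0) → f = -61/5
  (0, 131/8) → f = -131/4
  (0, 0) → f = 0

The maximum is at (0, 0). Substituting into each constraint, equality holds for C3 and C5; the remaining constraints have slack.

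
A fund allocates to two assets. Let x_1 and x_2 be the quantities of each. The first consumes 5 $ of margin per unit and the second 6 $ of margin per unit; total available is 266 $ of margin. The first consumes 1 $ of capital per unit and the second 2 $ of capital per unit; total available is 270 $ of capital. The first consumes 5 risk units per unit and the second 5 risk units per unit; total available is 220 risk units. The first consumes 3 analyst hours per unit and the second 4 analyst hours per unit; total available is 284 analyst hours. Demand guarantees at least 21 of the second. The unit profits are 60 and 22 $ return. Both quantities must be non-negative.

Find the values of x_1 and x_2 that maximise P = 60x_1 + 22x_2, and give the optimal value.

Extreme points and P = 60x_1 + 22x_2:
  (0, 44) → P = 968
  (0, 21) → P = 462
  (23, 21) → P = 1842

x_1 = 23, x_2 = 21, maximum P = 1842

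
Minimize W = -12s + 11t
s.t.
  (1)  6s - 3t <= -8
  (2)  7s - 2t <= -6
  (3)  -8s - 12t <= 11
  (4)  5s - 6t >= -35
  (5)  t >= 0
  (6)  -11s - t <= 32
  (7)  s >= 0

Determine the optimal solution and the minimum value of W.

Extreme points and W = -12s + 11t:
  (17/16, 215/32) → W = 1957/32
  (0, 3) → W = 33
  (0, 35/6) → W = 385/6

The binding constraints are 7s - 2t = -6 and s = 0.
Solving simultaneously gives s = 0, t = 3.

s = 0, t = 3, minimum W = 33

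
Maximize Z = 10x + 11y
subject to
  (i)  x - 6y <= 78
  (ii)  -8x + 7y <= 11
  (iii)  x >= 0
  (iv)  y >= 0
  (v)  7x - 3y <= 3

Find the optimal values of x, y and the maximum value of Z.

x = 54/25, y = 101/25, maximum Z = 1651/25

Vertices and Z = 10x + 11y:
  (0, 11/7) → Z = 121/7
  (54/25, 101/25) → Z = 1651/25
  (0, 0) → Z = 0
  (3/7, 0) → Z = 30/7

The optimum lies where -8x + 7y = 11 and 7x - 3y = 3.
Solving simultaneously gives x = 54/25, y = 101/25.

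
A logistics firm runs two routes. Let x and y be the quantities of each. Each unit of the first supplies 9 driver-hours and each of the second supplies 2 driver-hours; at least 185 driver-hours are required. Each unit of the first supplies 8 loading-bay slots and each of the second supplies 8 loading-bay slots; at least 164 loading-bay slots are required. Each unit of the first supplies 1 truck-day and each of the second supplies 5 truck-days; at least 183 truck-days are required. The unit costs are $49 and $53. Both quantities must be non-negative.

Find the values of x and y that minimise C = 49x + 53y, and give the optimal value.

x = 13, y = 34, minimum C = 2439

Vertices and C = 49x + 53y:
  (0, 185/2) → C = 9805/2
  (183, 0) → C = 8967
  (13, 34) → C = 2439
The feasible region is unbounded (it extends along (0, 1), (1, 0)), but C strictly increases along every unbounded feasible direction, so there is no improving ray and the minimum is attained at a vertex.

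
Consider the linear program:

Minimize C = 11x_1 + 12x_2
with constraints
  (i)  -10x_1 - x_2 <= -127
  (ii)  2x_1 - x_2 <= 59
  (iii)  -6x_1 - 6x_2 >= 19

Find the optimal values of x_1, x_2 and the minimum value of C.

Corner points and C = 11x_1 + 12x_2:
  (31/2, -28) → C = -331/2
  (781/54, -476/27) → C = -2833/54
  (335/18, -196/9) → C = -1019/18

At the optimal vertex, -10x_1 - x_2 = -127 and 2x_1 - x_2 = 59.
Solving simultaneously gives x_1 = 31/2, x_2 = -28.

x_1 = 31/2, x_2 = -28, minimum C = -331/2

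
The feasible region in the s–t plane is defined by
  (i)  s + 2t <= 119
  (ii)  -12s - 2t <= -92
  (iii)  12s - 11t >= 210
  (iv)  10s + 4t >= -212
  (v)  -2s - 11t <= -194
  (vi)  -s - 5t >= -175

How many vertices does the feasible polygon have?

4

Intersecting each pair of boundary lines and keeping only the points that satisfy every inequality leaves:
  (921/7, -44/7)
  (245/3, 56/3)
  (202/7, 954/77)
  (2975/71, 1890/71)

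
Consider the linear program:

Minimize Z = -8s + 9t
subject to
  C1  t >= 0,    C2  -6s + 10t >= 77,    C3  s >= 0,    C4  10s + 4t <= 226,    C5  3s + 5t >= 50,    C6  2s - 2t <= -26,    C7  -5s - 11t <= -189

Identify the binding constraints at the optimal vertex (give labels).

C6 and C7

Vertices and Z = -8s + 9t:
  (0, 113/2) → Z = 1017/2
  (0, 189/11) → Z = 1701/11
  (87/7, 178/7) → Z = 906/7
  (23/8, 127/8) → Z = 959/8

The minimum is at (23/8, 127/8). Substituting into each constraint, equality holds for C6 and C7; the remaining constraints have slack.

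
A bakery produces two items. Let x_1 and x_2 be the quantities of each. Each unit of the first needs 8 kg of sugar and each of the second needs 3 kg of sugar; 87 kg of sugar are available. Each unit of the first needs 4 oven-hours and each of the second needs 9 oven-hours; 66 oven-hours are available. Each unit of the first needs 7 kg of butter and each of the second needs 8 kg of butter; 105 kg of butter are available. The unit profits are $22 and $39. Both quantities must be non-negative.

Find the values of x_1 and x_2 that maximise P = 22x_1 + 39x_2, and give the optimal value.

Corner points and P = 22x_1 + 39x_2:
  (0, 0) → P = 0
  (0, 22/3) → P = 286
  (87/8, 0) → P = 957/4
  (39/4, 3) → P = 663/2

At the optimal vertex, 8x_1 + 3x_2 = 87 and 4x_1 + 9x_2 = 66.
Solving simultaneously gives x_1 = 39/4, x_2 = 3.

x_1 = 39/4, x_2 = 3, maximum P = 663/2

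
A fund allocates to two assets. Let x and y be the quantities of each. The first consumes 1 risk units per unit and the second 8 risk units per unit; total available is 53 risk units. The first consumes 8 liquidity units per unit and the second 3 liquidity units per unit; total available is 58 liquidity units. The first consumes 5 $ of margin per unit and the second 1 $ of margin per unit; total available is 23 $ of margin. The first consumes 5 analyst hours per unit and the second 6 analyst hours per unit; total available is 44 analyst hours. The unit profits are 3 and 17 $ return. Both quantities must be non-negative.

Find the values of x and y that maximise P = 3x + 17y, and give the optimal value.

x = 1, y = 13/2, maximum P = 227/2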